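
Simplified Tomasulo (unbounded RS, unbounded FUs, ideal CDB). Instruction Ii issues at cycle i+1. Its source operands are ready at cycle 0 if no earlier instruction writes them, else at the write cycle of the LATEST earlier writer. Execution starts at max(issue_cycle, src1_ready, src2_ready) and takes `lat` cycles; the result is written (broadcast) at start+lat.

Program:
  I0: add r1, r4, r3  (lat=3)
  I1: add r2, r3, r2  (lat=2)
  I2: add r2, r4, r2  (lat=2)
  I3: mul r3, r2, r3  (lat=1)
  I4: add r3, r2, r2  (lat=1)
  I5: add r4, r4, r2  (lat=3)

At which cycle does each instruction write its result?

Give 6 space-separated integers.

I0 add r1: issue@1 deps=(None,None) exec_start@1 write@4
I1 add r2: issue@2 deps=(None,None) exec_start@2 write@4
I2 add r2: issue@3 deps=(None,1) exec_start@4 write@6
I3 mul r3: issue@4 deps=(2,None) exec_start@6 write@7
I4 add r3: issue@5 deps=(2,2) exec_start@6 write@7
I5 add r4: issue@6 deps=(None,2) exec_start@6 write@9

Answer: 4 4 6 7 7 9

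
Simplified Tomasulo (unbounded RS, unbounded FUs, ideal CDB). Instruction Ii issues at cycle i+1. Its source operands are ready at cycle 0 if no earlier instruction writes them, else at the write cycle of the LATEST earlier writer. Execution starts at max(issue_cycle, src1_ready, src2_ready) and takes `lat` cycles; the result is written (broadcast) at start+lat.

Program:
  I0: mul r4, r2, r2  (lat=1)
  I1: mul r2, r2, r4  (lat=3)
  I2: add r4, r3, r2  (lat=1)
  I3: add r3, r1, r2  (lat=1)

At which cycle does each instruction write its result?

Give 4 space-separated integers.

Answer: 2 5 6 6

Derivation:
I0 mul r4: issue@1 deps=(None,None) exec_start@1 write@2
I1 mul r2: issue@2 deps=(None,0) exec_start@2 write@5
I2 add r4: issue@3 deps=(None,1) exec_start@5 write@6
I3 add r3: issue@4 deps=(None,1) exec_start@5 write@6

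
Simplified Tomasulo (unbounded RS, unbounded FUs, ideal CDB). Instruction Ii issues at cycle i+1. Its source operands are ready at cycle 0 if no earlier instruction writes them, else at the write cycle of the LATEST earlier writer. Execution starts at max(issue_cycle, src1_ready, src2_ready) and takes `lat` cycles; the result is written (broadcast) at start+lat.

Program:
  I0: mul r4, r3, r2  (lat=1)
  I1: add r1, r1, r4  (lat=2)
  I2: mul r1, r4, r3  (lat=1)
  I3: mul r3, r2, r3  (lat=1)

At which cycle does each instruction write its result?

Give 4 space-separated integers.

Answer: 2 4 4 5

Derivation:
I0 mul r4: issue@1 deps=(None,None) exec_start@1 write@2
I1 add r1: issue@2 deps=(None,0) exec_start@2 write@4
I2 mul r1: issue@3 deps=(0,None) exec_start@3 write@4
I3 mul r3: issue@4 deps=(None,None) exec_start@4 write@5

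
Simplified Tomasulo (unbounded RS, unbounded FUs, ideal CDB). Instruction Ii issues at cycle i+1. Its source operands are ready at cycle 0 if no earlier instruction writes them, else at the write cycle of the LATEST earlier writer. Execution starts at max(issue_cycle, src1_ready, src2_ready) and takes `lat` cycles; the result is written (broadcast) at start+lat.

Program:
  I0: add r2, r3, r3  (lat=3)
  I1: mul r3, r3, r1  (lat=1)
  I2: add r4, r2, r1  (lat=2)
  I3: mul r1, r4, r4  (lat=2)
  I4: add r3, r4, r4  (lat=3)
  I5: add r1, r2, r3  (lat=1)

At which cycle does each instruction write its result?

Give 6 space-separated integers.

I0 add r2: issue@1 deps=(None,None) exec_start@1 write@4
I1 mul r3: issue@2 deps=(None,None) exec_start@2 write@3
I2 add r4: issue@3 deps=(0,None) exec_start@4 write@6
I3 mul r1: issue@4 deps=(2,2) exec_start@6 write@8
I4 add r3: issue@5 deps=(2,2) exec_start@6 write@9
I5 add r1: issue@6 deps=(0,4) exec_start@9 write@10

Answer: 4 3 6 8 9 10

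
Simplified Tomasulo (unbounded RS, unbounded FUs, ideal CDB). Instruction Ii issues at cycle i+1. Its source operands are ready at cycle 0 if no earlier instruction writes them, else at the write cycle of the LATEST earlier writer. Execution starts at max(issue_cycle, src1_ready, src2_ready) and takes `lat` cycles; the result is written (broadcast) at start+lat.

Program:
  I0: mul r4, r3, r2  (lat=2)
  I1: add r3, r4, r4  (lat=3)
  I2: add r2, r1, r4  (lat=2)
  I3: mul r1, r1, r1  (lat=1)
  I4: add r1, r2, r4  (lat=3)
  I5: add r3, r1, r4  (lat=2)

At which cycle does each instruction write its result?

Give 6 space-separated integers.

Answer: 3 6 5 5 8 10

Derivation:
I0 mul r4: issue@1 deps=(None,None) exec_start@1 write@3
I1 add r3: issue@2 deps=(0,0) exec_start@3 write@6
I2 add r2: issue@3 deps=(None,0) exec_start@3 write@5
I3 mul r1: issue@4 deps=(None,None) exec_start@4 write@5
I4 add r1: issue@5 deps=(2,0) exec_start@5 write@8
I5 add r3: issue@6 deps=(4,0) exec_start@8 write@10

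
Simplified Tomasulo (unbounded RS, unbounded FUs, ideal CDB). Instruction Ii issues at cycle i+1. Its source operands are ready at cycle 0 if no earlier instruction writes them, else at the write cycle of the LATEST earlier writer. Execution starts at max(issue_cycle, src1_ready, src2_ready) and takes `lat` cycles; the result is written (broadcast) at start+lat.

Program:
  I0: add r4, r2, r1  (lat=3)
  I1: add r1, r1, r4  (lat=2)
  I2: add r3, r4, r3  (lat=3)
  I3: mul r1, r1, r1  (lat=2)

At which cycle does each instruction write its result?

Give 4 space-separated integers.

Answer: 4 6 7 8

Derivation:
I0 add r4: issue@1 deps=(None,None) exec_start@1 write@4
I1 add r1: issue@2 deps=(None,0) exec_start@4 write@6
I2 add r3: issue@3 deps=(0,None) exec_start@4 write@7
I3 mul r1: issue@4 deps=(1,1) exec_start@6 write@8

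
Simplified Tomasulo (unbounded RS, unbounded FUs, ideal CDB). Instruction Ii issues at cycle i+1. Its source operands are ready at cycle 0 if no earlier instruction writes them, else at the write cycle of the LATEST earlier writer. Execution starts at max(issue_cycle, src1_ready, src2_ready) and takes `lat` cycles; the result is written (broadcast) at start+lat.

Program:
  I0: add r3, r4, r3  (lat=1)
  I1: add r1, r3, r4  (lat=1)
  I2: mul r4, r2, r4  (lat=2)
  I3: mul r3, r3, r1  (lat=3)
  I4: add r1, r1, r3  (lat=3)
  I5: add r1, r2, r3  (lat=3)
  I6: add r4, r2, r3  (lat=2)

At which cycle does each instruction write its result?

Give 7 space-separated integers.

I0 add r3: issue@1 deps=(None,None) exec_start@1 write@2
I1 add r1: issue@2 deps=(0,None) exec_start@2 write@3
I2 mul r4: issue@3 deps=(None,None) exec_start@3 write@5
I3 mul r3: issue@4 deps=(0,1) exec_start@4 write@7
I4 add r1: issue@5 deps=(1,3) exec_start@7 write@10
I5 add r1: issue@6 deps=(None,3) exec_start@7 write@10
I6 add r4: issue@7 deps=(None,3) exec_start@7 write@9

Answer: 2 3 5 7 10 10 9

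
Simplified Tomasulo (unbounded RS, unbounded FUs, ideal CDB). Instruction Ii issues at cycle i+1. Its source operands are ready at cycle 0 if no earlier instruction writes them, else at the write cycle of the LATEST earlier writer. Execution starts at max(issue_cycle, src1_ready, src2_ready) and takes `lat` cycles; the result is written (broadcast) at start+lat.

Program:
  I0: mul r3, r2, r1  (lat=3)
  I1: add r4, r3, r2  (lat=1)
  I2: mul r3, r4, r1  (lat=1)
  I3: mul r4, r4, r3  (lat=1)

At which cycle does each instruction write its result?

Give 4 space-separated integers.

I0 mul r3: issue@1 deps=(None,None) exec_start@1 write@4
I1 add r4: issue@2 deps=(0,None) exec_start@4 write@5
I2 mul r3: issue@3 deps=(1,None) exec_start@5 write@6
I3 mul r4: issue@4 deps=(1,2) exec_start@6 write@7

Answer: 4 5 6 7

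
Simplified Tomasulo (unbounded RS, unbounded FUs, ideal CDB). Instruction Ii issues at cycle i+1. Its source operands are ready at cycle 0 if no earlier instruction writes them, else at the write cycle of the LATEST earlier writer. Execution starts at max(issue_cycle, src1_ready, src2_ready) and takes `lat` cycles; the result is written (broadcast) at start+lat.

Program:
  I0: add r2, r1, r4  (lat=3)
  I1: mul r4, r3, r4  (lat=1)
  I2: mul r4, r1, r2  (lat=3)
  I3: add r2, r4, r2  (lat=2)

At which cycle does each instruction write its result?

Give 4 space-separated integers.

I0 add r2: issue@1 deps=(None,None) exec_start@1 write@4
I1 mul r4: issue@2 deps=(None,None) exec_start@2 write@3
I2 mul r4: issue@3 deps=(None,0) exec_start@4 write@7
I3 add r2: issue@4 deps=(2,0) exec_start@7 write@9

Answer: 4 3 7 9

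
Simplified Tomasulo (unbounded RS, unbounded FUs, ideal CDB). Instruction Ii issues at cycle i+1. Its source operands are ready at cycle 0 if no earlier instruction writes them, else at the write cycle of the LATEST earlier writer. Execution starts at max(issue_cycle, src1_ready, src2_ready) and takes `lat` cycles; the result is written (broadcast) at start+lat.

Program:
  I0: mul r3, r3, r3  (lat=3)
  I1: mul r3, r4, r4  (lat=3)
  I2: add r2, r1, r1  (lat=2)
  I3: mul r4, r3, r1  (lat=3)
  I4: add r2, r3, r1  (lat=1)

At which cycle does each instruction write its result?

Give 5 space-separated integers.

Answer: 4 5 5 8 6

Derivation:
I0 mul r3: issue@1 deps=(None,None) exec_start@1 write@4
I1 mul r3: issue@2 deps=(None,None) exec_start@2 write@5
I2 add r2: issue@3 deps=(None,None) exec_start@3 write@5
I3 mul r4: issue@4 deps=(1,None) exec_start@5 write@8
I4 add r2: issue@5 deps=(1,None) exec_start@5 write@6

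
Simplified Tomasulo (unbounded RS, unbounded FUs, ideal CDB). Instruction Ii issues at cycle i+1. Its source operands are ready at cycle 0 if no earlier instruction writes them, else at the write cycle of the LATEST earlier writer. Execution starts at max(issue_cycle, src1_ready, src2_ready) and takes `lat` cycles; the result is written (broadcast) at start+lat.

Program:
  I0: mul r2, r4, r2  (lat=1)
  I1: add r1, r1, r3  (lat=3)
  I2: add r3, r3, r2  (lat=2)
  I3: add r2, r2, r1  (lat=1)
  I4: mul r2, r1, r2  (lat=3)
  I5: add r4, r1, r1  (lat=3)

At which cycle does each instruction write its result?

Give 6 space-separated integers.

I0 mul r2: issue@1 deps=(None,None) exec_start@1 write@2
I1 add r1: issue@2 deps=(None,None) exec_start@2 write@5
I2 add r3: issue@3 deps=(None,0) exec_start@3 write@5
I3 add r2: issue@4 deps=(0,1) exec_start@5 write@6
I4 mul r2: issue@5 deps=(1,3) exec_start@6 write@9
I5 add r4: issue@6 deps=(1,1) exec_start@6 write@9

Answer: 2 5 5 6 9 9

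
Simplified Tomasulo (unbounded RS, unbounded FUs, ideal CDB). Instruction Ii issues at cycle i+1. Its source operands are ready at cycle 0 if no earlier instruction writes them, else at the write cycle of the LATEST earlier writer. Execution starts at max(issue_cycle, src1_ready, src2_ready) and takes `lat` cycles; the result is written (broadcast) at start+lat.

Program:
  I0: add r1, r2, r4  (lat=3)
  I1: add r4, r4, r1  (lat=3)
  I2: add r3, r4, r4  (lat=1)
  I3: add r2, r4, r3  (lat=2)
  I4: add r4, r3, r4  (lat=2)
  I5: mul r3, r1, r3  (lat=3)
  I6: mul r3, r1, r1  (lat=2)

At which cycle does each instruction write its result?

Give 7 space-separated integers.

I0 add r1: issue@1 deps=(None,None) exec_start@1 write@4
I1 add r4: issue@2 deps=(None,0) exec_start@4 write@7
I2 add r3: issue@3 deps=(1,1) exec_start@7 write@8
I3 add r2: issue@4 deps=(1,2) exec_start@8 write@10
I4 add r4: issue@5 deps=(2,1) exec_start@8 write@10
I5 mul r3: issue@6 deps=(0,2) exec_start@8 write@11
I6 mul r3: issue@7 deps=(0,0) exec_start@7 write@9

Answer: 4 7 8 10 10 11 9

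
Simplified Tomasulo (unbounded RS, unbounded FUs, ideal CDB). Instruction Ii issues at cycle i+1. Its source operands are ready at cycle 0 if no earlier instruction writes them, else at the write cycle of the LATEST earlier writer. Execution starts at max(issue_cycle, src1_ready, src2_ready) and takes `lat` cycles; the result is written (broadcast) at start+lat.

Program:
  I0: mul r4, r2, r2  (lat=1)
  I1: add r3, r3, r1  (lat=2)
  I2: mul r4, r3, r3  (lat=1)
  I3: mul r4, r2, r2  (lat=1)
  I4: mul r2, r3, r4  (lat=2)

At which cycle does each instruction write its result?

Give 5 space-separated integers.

Answer: 2 4 5 5 7

Derivation:
I0 mul r4: issue@1 deps=(None,None) exec_start@1 write@2
I1 add r3: issue@2 deps=(None,None) exec_start@2 write@4
I2 mul r4: issue@3 deps=(1,1) exec_start@4 write@5
I3 mul r4: issue@4 deps=(None,None) exec_start@4 write@5
I4 mul r2: issue@5 deps=(1,3) exec_start@5 write@7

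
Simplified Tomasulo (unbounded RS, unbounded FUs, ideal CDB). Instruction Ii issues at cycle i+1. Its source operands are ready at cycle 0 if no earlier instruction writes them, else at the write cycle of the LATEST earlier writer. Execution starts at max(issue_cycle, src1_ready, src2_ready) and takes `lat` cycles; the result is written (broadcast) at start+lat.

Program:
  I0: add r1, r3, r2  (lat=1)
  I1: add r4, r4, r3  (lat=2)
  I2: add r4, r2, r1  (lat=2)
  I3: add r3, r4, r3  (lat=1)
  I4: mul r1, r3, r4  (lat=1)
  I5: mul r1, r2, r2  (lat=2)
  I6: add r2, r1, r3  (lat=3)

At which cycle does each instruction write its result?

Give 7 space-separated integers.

Answer: 2 4 5 6 7 8 11

Derivation:
I0 add r1: issue@1 deps=(None,None) exec_start@1 write@2
I1 add r4: issue@2 deps=(None,None) exec_start@2 write@4
I2 add r4: issue@3 deps=(None,0) exec_start@3 write@5
I3 add r3: issue@4 deps=(2,None) exec_start@5 write@6
I4 mul r1: issue@5 deps=(3,2) exec_start@6 write@7
I5 mul r1: issue@6 deps=(None,None) exec_start@6 write@8
I6 add r2: issue@7 deps=(5,3) exec_start@8 write@11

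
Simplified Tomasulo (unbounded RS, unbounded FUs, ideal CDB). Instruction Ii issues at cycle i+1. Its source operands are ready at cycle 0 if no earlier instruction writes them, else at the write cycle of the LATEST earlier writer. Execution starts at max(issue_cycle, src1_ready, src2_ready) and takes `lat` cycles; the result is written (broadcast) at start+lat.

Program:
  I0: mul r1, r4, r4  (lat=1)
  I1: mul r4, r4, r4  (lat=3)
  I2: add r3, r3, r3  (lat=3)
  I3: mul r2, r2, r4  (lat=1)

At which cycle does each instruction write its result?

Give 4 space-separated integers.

Answer: 2 5 6 6

Derivation:
I0 mul r1: issue@1 deps=(None,None) exec_start@1 write@2
I1 mul r4: issue@2 deps=(None,None) exec_start@2 write@5
I2 add r3: issue@3 deps=(None,None) exec_start@3 write@6
I3 mul r2: issue@4 deps=(None,1) exec_start@5 write@6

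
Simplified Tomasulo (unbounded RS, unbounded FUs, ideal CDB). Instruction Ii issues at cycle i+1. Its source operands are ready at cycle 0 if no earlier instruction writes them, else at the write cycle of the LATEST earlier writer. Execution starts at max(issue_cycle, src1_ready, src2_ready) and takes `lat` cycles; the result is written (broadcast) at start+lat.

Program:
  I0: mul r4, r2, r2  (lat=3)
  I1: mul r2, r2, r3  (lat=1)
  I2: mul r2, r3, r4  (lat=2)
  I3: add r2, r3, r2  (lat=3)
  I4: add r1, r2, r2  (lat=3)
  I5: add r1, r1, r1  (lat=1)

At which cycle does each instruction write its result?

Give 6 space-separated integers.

Answer: 4 3 6 9 12 13

Derivation:
I0 mul r4: issue@1 deps=(None,None) exec_start@1 write@4
I1 mul r2: issue@2 deps=(None,None) exec_start@2 write@3
I2 mul r2: issue@3 deps=(None,0) exec_start@4 write@6
I3 add r2: issue@4 deps=(None,2) exec_start@6 write@9
I4 add r1: issue@5 deps=(3,3) exec_start@9 write@12
I5 add r1: issue@6 deps=(4,4) exec_start@12 write@13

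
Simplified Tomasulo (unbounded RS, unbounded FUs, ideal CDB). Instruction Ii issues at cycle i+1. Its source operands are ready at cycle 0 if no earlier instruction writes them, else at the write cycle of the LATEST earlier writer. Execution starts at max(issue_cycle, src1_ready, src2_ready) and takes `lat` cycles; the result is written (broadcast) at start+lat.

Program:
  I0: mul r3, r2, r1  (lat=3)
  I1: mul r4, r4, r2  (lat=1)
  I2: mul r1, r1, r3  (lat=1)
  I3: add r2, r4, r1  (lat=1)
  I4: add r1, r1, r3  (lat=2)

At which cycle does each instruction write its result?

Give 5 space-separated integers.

I0 mul r3: issue@1 deps=(None,None) exec_start@1 write@4
I1 mul r4: issue@2 deps=(None,None) exec_start@2 write@3
I2 mul r1: issue@3 deps=(None,0) exec_start@4 write@5
I3 add r2: issue@4 deps=(1,2) exec_start@5 write@6
I4 add r1: issue@5 deps=(2,0) exec_start@5 write@7

Answer: 4 3 5 6 7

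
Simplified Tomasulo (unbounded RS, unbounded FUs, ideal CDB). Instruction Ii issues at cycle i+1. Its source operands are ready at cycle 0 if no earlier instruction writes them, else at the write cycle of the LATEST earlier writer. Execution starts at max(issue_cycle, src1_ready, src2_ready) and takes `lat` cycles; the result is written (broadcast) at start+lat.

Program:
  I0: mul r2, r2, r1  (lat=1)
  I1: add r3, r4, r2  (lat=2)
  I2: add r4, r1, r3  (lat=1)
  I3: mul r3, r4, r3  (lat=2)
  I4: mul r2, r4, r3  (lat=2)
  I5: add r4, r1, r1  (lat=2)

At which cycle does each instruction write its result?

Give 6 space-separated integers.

Answer: 2 4 5 7 9 8

Derivation:
I0 mul r2: issue@1 deps=(None,None) exec_start@1 write@2
I1 add r3: issue@2 deps=(None,0) exec_start@2 write@4
I2 add r4: issue@3 deps=(None,1) exec_start@4 write@5
I3 mul r3: issue@4 deps=(2,1) exec_start@5 write@7
I4 mul r2: issue@5 deps=(2,3) exec_start@7 write@9
I5 add r4: issue@6 deps=(None,None) exec_start@6 write@8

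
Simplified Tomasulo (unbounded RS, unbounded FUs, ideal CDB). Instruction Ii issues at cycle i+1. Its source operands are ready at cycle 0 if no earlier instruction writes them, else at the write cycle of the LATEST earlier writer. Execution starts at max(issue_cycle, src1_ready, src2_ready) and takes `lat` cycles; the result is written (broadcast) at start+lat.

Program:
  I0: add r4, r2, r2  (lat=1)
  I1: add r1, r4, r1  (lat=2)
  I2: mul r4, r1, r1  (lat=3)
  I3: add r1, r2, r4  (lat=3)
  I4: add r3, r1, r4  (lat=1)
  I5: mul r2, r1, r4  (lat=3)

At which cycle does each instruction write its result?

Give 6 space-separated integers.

I0 add r4: issue@1 deps=(None,None) exec_start@1 write@2
I1 add r1: issue@2 deps=(0,None) exec_start@2 write@4
I2 mul r4: issue@3 deps=(1,1) exec_start@4 write@7
I3 add r1: issue@4 deps=(None,2) exec_start@7 write@10
I4 add r3: issue@5 deps=(3,2) exec_start@10 write@11
I5 mul r2: issue@6 deps=(3,2) exec_start@10 write@13

Answer: 2 4 7 10 11 13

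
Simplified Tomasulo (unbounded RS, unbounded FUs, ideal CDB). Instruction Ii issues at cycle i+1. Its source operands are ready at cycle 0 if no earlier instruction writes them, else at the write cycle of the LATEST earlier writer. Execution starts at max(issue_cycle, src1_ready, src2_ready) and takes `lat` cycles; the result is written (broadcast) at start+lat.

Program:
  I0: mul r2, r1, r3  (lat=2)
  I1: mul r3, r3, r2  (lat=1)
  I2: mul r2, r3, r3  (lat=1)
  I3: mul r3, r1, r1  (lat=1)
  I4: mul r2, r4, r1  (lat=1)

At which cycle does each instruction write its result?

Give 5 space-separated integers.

Answer: 3 4 5 5 6

Derivation:
I0 mul r2: issue@1 deps=(None,None) exec_start@1 write@3
I1 mul r3: issue@2 deps=(None,0) exec_start@3 write@4
I2 mul r2: issue@3 deps=(1,1) exec_start@4 write@5
I3 mul r3: issue@4 deps=(None,None) exec_start@4 write@5
I4 mul r2: issue@5 deps=(None,None) exec_start@5 write@6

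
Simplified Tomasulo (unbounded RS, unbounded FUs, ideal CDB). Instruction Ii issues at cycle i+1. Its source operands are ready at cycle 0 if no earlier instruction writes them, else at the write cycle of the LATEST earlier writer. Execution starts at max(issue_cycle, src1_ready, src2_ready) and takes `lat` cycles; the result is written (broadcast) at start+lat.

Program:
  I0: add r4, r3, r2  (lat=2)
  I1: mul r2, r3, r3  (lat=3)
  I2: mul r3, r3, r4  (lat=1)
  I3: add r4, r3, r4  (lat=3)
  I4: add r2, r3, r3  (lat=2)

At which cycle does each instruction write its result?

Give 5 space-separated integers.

Answer: 3 5 4 7 7

Derivation:
I0 add r4: issue@1 deps=(None,None) exec_start@1 write@3
I1 mul r2: issue@2 deps=(None,None) exec_start@2 write@5
I2 mul r3: issue@3 deps=(None,0) exec_start@3 write@4
I3 add r4: issue@4 deps=(2,0) exec_start@4 write@7
I4 add r2: issue@5 deps=(2,2) exec_start@5 write@7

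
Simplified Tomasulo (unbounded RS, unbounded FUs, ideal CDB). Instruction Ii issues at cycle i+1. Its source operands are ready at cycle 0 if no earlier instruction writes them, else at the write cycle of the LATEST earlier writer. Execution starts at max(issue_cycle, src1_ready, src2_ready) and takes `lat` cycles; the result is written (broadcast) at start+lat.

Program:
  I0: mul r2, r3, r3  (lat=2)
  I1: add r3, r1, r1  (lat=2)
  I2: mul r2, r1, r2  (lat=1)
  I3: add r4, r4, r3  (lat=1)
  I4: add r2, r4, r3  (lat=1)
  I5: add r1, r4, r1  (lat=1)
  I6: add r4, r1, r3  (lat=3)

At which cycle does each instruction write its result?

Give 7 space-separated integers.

I0 mul r2: issue@1 deps=(None,None) exec_start@1 write@3
I1 add r3: issue@2 deps=(None,None) exec_start@2 write@4
I2 mul r2: issue@3 deps=(None,0) exec_start@3 write@4
I3 add r4: issue@4 deps=(None,1) exec_start@4 write@5
I4 add r2: issue@5 deps=(3,1) exec_start@5 write@6
I5 add r1: issue@6 deps=(3,None) exec_start@6 write@7
I6 add r4: issue@7 deps=(5,1) exec_start@7 write@10

Answer: 3 4 4 5 6 7 10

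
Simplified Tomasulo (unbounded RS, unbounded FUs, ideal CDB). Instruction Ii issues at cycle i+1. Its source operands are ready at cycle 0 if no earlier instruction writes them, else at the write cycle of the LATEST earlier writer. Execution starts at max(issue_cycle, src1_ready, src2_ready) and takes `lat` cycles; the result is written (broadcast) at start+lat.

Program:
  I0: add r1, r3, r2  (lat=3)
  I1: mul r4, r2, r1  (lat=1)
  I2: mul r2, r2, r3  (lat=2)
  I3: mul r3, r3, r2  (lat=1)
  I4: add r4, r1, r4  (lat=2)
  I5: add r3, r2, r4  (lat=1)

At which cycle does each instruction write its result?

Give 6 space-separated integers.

Answer: 4 5 5 6 7 8

Derivation:
I0 add r1: issue@1 deps=(None,None) exec_start@1 write@4
I1 mul r4: issue@2 deps=(None,0) exec_start@4 write@5
I2 mul r2: issue@3 deps=(None,None) exec_start@3 write@5
I3 mul r3: issue@4 deps=(None,2) exec_start@5 write@6
I4 add r4: issue@5 deps=(0,1) exec_start@5 write@7
I5 add r3: issue@6 deps=(2,4) exec_start@7 write@8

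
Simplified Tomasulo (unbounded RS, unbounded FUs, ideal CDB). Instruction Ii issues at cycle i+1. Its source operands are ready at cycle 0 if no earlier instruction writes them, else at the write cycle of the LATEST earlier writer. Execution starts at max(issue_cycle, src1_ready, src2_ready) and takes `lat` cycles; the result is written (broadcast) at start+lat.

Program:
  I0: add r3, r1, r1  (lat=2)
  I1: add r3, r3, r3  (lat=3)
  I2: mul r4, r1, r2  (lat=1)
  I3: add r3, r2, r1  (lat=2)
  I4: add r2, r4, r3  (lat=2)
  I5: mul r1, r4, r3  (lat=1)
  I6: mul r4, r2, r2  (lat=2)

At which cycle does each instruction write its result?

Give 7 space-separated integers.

Answer: 3 6 4 6 8 7 10

Derivation:
I0 add r3: issue@1 deps=(None,None) exec_start@1 write@3
I1 add r3: issue@2 deps=(0,0) exec_start@3 write@6
I2 mul r4: issue@3 deps=(None,None) exec_start@3 write@4
I3 add r3: issue@4 deps=(None,None) exec_start@4 write@6
I4 add r2: issue@5 deps=(2,3) exec_start@6 write@8
I5 mul r1: issue@6 deps=(2,3) exec_start@6 write@7
I6 mul r4: issue@7 deps=(4,4) exec_start@8 write@10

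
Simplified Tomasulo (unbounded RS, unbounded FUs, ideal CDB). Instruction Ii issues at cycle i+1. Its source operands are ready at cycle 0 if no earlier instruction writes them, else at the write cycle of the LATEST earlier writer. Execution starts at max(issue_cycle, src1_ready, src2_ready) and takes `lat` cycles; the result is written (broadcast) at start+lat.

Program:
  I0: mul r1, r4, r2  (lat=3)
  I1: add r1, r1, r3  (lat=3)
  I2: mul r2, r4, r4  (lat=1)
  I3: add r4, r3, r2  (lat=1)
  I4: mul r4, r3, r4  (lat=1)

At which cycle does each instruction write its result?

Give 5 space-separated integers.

Answer: 4 7 4 5 6

Derivation:
I0 mul r1: issue@1 deps=(None,None) exec_start@1 write@4
I1 add r1: issue@2 deps=(0,None) exec_start@4 write@7
I2 mul r2: issue@3 deps=(None,None) exec_start@3 write@4
I3 add r4: issue@4 deps=(None,2) exec_start@4 write@5
I4 mul r4: issue@5 deps=(None,3) exec_start@5 write@6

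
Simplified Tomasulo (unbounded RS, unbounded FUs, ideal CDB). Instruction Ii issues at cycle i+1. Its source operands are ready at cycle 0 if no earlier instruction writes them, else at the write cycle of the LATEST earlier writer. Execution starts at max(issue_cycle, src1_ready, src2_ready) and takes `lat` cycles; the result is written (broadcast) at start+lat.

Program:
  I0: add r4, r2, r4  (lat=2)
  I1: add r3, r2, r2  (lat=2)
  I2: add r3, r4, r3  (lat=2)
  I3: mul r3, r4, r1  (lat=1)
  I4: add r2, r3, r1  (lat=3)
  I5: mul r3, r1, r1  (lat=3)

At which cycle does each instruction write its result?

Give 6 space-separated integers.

Answer: 3 4 6 5 8 9

Derivation:
I0 add r4: issue@1 deps=(None,None) exec_start@1 write@3
I1 add r3: issue@2 deps=(None,None) exec_start@2 write@4
I2 add r3: issue@3 deps=(0,1) exec_start@4 write@6
I3 mul r3: issue@4 deps=(0,None) exec_start@4 write@5
I4 add r2: issue@5 deps=(3,None) exec_start@5 write@8
I5 mul r3: issue@6 deps=(None,None) exec_start@6 write@9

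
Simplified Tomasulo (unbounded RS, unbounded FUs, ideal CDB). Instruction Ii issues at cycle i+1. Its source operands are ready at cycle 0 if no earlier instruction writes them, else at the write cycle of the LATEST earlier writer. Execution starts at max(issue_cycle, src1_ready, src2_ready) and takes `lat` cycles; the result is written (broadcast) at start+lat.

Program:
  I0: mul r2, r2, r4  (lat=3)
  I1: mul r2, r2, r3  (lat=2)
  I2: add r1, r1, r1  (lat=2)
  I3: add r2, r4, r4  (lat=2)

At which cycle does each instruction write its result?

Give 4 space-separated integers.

Answer: 4 6 5 6

Derivation:
I0 mul r2: issue@1 deps=(None,None) exec_start@1 write@4
I1 mul r2: issue@2 deps=(0,None) exec_start@4 write@6
I2 add r1: issue@3 deps=(None,None) exec_start@3 write@5
I3 add r2: issue@4 deps=(None,None) exec_start@4 write@6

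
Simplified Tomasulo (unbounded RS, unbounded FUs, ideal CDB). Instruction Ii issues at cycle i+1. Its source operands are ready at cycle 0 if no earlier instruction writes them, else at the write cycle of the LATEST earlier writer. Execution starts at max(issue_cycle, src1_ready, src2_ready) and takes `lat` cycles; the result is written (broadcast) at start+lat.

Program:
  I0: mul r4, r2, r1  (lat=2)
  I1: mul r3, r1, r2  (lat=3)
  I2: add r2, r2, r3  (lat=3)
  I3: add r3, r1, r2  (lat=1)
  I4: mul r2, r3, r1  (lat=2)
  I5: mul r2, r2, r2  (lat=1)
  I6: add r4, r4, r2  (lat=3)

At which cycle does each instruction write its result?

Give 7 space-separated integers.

I0 mul r4: issue@1 deps=(None,None) exec_start@1 write@3
I1 mul r3: issue@2 deps=(None,None) exec_start@2 write@5
I2 add r2: issue@3 deps=(None,1) exec_start@5 write@8
I3 add r3: issue@4 deps=(None,2) exec_start@8 write@9
I4 mul r2: issue@5 deps=(3,None) exec_start@9 write@11
I5 mul r2: issue@6 deps=(4,4) exec_start@11 write@12
I6 add r4: issue@7 deps=(0,5) exec_start@12 write@15

Answer: 3 5 8 9 11 12 15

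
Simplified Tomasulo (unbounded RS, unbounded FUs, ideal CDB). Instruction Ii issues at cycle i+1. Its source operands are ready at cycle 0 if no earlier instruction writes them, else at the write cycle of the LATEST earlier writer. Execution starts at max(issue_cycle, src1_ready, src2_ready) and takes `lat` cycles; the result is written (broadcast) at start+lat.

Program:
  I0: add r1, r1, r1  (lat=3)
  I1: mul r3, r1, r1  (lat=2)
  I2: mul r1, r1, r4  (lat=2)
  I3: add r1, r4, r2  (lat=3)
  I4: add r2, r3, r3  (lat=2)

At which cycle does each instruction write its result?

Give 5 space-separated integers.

Answer: 4 6 6 7 8

Derivation:
I0 add r1: issue@1 deps=(None,None) exec_start@1 write@4
I1 mul r3: issue@2 deps=(0,0) exec_start@4 write@6
I2 mul r1: issue@3 deps=(0,None) exec_start@4 write@6
I3 add r1: issue@4 deps=(None,None) exec_start@4 write@7
I4 add r2: issue@5 deps=(1,1) exec_start@6 write@8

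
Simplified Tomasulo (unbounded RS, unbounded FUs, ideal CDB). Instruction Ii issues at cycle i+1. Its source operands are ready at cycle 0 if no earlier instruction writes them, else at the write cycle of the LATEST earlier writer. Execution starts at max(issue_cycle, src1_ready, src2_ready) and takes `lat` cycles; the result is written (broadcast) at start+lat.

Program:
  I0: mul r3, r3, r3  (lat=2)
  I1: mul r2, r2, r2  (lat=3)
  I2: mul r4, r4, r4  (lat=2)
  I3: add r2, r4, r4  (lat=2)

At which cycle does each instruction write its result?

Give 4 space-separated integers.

I0 mul r3: issue@1 deps=(None,None) exec_start@1 write@3
I1 mul r2: issue@2 deps=(None,None) exec_start@2 write@5
I2 mul r4: issue@3 deps=(None,None) exec_start@3 write@5
I3 add r2: issue@4 deps=(2,2) exec_start@5 write@7

Answer: 3 5 5 7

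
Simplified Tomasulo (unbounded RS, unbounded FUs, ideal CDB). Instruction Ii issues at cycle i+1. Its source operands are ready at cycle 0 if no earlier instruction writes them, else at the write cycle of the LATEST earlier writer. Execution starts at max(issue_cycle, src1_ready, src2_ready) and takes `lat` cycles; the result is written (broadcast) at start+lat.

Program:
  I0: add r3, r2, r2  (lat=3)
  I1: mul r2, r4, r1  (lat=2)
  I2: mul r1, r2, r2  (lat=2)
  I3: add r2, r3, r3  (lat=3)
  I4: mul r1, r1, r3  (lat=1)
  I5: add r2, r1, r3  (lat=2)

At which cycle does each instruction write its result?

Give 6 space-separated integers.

Answer: 4 4 6 7 7 9

Derivation:
I0 add r3: issue@1 deps=(None,None) exec_start@1 write@4
I1 mul r2: issue@2 deps=(None,None) exec_start@2 write@4
I2 mul r1: issue@3 deps=(1,1) exec_start@4 write@6
I3 add r2: issue@4 deps=(0,0) exec_start@4 write@7
I4 mul r1: issue@5 deps=(2,0) exec_start@6 write@7
I5 add r2: issue@6 deps=(4,0) exec_start@7 write@9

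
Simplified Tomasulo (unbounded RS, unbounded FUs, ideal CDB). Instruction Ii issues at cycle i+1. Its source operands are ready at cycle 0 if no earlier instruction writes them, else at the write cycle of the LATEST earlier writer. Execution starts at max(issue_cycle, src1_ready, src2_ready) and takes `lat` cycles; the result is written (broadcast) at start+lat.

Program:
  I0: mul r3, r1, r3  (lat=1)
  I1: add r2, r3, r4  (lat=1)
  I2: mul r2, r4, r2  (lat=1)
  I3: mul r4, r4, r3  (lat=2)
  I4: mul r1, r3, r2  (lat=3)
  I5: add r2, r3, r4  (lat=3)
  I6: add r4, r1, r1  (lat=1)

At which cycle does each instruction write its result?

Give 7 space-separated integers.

Answer: 2 3 4 6 8 9 9

Derivation:
I0 mul r3: issue@1 deps=(None,None) exec_start@1 write@2
I1 add r2: issue@2 deps=(0,None) exec_start@2 write@3
I2 mul r2: issue@3 deps=(None,1) exec_start@3 write@4
I3 mul r4: issue@4 deps=(None,0) exec_start@4 write@6
I4 mul r1: issue@5 deps=(0,2) exec_start@5 write@8
I5 add r2: issue@6 deps=(0,3) exec_start@6 write@9
I6 add r4: issue@7 deps=(4,4) exec_start@8 write@9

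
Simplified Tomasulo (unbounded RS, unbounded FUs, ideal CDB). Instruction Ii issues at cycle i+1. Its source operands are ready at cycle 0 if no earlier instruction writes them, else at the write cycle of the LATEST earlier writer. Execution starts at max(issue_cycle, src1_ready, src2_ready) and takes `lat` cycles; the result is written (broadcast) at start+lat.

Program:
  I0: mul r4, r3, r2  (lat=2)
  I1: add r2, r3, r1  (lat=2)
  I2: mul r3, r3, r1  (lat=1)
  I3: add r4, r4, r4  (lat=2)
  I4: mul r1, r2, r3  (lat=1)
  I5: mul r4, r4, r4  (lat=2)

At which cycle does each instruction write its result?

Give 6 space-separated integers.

Answer: 3 4 4 6 6 8

Derivation:
I0 mul r4: issue@1 deps=(None,None) exec_start@1 write@3
I1 add r2: issue@2 deps=(None,None) exec_start@2 write@4
I2 mul r3: issue@3 deps=(None,None) exec_start@3 write@4
I3 add r4: issue@4 deps=(0,0) exec_start@4 write@6
I4 mul r1: issue@5 deps=(1,2) exec_start@5 write@6
I5 mul r4: issue@6 deps=(3,3) exec_start@6 write@8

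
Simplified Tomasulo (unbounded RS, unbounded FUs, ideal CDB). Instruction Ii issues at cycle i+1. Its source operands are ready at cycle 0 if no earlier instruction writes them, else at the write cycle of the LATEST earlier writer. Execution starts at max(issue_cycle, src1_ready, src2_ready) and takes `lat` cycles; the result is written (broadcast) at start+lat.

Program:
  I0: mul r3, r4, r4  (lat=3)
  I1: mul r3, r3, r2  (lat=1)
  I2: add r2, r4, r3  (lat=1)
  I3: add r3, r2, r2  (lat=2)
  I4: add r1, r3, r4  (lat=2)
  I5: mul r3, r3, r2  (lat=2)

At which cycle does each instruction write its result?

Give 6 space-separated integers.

Answer: 4 5 6 8 10 10

Derivation:
I0 mul r3: issue@1 deps=(None,None) exec_start@1 write@4
I1 mul r3: issue@2 deps=(0,None) exec_start@4 write@5
I2 add r2: issue@3 deps=(None,1) exec_start@5 write@6
I3 add r3: issue@4 deps=(2,2) exec_start@6 write@8
I4 add r1: issue@5 deps=(3,None) exec_start@8 write@10
I5 mul r3: issue@6 deps=(3,2) exec_start@8 write@10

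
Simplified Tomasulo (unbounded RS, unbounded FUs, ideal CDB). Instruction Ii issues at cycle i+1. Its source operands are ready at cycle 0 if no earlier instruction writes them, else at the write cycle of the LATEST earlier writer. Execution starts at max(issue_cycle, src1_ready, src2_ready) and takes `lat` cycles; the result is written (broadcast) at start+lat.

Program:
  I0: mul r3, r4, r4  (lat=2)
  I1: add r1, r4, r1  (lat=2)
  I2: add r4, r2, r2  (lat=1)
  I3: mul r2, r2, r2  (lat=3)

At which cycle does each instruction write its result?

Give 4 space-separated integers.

Answer: 3 4 4 7

Derivation:
I0 mul r3: issue@1 deps=(None,None) exec_start@1 write@3
I1 add r1: issue@2 deps=(None,None) exec_start@2 write@4
I2 add r4: issue@3 deps=(None,None) exec_start@3 write@4
I3 mul r2: issue@4 deps=(None,None) exec_start@4 write@7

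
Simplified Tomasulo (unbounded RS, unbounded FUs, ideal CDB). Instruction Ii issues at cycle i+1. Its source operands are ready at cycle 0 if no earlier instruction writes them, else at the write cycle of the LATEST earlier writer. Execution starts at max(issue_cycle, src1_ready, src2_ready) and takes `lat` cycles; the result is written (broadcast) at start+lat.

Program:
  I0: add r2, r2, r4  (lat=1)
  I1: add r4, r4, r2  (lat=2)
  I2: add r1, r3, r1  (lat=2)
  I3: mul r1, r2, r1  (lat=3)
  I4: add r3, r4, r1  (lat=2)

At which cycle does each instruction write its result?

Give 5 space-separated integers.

Answer: 2 4 5 8 10

Derivation:
I0 add r2: issue@1 deps=(None,None) exec_start@1 write@2
I1 add r4: issue@2 deps=(None,0) exec_start@2 write@4
I2 add r1: issue@3 deps=(None,None) exec_start@3 write@5
I3 mul r1: issue@4 deps=(0,2) exec_start@5 write@8
I4 add r3: issue@5 deps=(1,3) exec_start@8 write@10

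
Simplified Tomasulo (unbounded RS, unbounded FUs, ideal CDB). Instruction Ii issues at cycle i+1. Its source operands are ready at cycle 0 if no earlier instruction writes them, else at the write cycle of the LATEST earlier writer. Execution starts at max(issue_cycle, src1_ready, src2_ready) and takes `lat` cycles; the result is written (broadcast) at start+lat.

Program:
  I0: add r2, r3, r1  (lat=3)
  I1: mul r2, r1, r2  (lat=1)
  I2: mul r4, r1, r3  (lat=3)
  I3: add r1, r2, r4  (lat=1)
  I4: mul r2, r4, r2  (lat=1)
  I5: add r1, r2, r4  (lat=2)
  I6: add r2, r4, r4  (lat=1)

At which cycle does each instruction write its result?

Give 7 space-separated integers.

I0 add r2: issue@1 deps=(None,None) exec_start@1 write@4
I1 mul r2: issue@2 deps=(None,0) exec_start@4 write@5
I2 mul r4: issue@3 deps=(None,None) exec_start@3 write@6
I3 add r1: issue@4 deps=(1,2) exec_start@6 write@7
I4 mul r2: issue@5 deps=(2,1) exec_start@6 write@7
I5 add r1: issue@6 deps=(4,2) exec_start@7 write@9
I6 add r2: issue@7 deps=(2,2) exec_start@7 write@8

Answer: 4 5 6 7 7 9 8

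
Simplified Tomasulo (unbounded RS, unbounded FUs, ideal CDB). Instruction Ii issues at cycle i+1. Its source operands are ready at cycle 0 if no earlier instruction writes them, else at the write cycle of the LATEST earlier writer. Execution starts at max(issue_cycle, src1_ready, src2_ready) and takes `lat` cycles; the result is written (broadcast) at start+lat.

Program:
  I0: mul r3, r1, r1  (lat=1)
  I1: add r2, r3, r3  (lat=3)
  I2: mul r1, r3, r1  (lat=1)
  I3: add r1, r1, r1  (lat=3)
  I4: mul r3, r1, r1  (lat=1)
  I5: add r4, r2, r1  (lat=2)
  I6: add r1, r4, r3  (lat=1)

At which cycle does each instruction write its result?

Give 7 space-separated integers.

I0 mul r3: issue@1 deps=(None,None) exec_start@1 write@2
I1 add r2: issue@2 deps=(0,0) exec_start@2 write@5
I2 mul r1: issue@3 deps=(0,None) exec_start@3 write@4
I3 add r1: issue@4 deps=(2,2) exec_start@4 write@7
I4 mul r3: issue@5 deps=(3,3) exec_start@7 write@8
I5 add r4: issue@6 deps=(1,3) exec_start@7 write@9
I6 add r1: issue@7 deps=(5,4) exec_start@9 write@10

Answer: 2 5 4 7 8 9 10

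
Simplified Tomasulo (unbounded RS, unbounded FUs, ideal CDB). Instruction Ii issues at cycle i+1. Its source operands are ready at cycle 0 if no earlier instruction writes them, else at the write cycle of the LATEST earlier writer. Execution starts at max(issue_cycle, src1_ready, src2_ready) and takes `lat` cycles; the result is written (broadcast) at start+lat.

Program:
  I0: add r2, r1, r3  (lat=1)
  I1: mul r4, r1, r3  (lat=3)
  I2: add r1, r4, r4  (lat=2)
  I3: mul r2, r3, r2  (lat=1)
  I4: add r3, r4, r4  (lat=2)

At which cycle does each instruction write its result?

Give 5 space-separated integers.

Answer: 2 5 7 5 7

Derivation:
I0 add r2: issue@1 deps=(None,None) exec_start@1 write@2
I1 mul r4: issue@2 deps=(None,None) exec_start@2 write@5
I2 add r1: issue@3 deps=(1,1) exec_start@5 write@7
I3 mul r2: issue@4 deps=(None,0) exec_start@4 write@5
I4 add r3: issue@5 deps=(1,1) exec_start@5 write@7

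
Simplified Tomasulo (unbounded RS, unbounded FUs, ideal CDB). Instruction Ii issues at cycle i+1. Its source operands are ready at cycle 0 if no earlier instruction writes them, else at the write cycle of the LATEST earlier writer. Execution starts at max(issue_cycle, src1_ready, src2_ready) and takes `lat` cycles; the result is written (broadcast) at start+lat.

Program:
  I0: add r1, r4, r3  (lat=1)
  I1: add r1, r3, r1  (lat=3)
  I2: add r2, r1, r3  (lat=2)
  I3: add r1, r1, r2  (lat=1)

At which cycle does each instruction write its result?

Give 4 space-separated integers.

I0 add r1: issue@1 deps=(None,None) exec_start@1 write@2
I1 add r1: issue@2 deps=(None,0) exec_start@2 write@5
I2 add r2: issue@3 deps=(1,None) exec_start@5 write@7
I3 add r1: issue@4 deps=(1,2) exec_start@7 write@8

Answer: 2 5 7 8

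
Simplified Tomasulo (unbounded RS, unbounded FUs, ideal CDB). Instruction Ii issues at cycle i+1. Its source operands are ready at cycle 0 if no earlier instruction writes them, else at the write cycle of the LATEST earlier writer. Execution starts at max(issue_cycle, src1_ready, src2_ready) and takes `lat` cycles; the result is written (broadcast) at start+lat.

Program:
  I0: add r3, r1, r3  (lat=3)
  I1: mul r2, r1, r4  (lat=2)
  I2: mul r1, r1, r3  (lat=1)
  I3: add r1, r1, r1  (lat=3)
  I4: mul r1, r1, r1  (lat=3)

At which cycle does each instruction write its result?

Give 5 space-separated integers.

Answer: 4 4 5 8 11

Derivation:
I0 add r3: issue@1 deps=(None,None) exec_start@1 write@4
I1 mul r2: issue@2 deps=(None,None) exec_start@2 write@4
I2 mul r1: issue@3 deps=(None,0) exec_start@4 write@5
I3 add r1: issue@4 deps=(2,2) exec_start@5 write@8
I4 mul r1: issue@5 deps=(3,3) exec_start@8 write@11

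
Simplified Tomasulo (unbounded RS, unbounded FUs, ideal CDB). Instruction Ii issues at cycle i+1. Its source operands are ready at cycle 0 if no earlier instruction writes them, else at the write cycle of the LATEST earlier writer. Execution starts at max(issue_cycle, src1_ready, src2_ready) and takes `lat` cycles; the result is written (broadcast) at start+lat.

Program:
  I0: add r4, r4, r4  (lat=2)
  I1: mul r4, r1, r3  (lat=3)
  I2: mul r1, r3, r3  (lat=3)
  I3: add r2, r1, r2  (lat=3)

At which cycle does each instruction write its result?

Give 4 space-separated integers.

I0 add r4: issue@1 deps=(None,None) exec_start@1 write@3
I1 mul r4: issue@2 deps=(None,None) exec_start@2 write@5
I2 mul r1: issue@3 deps=(None,None) exec_start@3 write@6
I3 add r2: issue@4 deps=(2,None) exec_start@6 write@9

Answer: 3 5 6 9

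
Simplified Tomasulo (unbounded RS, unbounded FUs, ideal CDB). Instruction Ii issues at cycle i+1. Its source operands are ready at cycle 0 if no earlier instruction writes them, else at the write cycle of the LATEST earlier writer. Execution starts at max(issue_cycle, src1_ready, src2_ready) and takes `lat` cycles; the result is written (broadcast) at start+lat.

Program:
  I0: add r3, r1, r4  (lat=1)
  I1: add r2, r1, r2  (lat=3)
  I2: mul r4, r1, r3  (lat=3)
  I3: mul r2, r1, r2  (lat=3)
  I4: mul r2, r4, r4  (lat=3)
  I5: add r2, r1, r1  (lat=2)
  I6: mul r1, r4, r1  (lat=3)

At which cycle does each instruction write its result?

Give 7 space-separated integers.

Answer: 2 5 6 8 9 8 10

Derivation:
I0 add r3: issue@1 deps=(None,None) exec_start@1 write@2
I1 add r2: issue@2 deps=(None,None) exec_start@2 write@5
I2 mul r4: issue@3 deps=(None,0) exec_start@3 write@6
I3 mul r2: issue@4 deps=(None,1) exec_start@5 write@8
I4 mul r2: issue@5 deps=(2,2) exec_start@6 write@9
I5 add r2: issue@6 deps=(None,None) exec_start@6 write@8
I6 mul r1: issue@7 deps=(2,None) exec_start@7 write@10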